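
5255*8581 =45093155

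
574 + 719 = 1293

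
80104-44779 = 35325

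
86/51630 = 43/25815= 0.00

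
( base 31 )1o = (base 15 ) 3a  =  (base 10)55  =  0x37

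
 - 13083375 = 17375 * ( - 753 ) 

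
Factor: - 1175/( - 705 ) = 5/3 = 3^( - 1 )*5^1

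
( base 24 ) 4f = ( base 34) 39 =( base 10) 111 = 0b1101111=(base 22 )51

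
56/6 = 28/3 = 9.33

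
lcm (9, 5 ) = 45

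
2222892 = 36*61747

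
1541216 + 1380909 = 2922125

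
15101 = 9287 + 5814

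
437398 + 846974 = 1284372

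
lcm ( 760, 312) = 29640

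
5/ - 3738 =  - 1+3733/3738 = - 0.00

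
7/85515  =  7/85515 = 0.00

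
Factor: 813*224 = 2^5*3^1 * 7^1*271^1 = 182112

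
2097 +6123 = 8220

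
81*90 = 7290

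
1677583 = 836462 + 841121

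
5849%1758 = 575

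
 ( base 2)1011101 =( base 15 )63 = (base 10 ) 93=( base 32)2T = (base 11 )85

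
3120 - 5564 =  - 2444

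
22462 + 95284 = 117746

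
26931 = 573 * 47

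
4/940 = 1/235 = 0.00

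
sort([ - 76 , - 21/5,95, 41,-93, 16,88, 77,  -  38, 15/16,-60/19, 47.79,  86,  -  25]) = [  -  93, - 76,-38, - 25, - 21/5, - 60/19, 15/16, 16,41, 47.79,77, 86, 88, 95] 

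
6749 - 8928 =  - 2179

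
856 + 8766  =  9622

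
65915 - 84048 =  - 18133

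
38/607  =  38/607 =0.06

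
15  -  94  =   - 79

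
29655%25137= 4518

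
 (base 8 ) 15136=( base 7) 25452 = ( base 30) 7f0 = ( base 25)ak0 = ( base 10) 6750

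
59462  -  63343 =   -  3881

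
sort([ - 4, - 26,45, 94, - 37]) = [ - 37, - 26, - 4, 45,94]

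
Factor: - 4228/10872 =-7/18  =  - 2^( - 1 )*3^ (-2 )*7^1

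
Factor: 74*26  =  1924 = 2^2 *13^1 * 37^1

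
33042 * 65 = 2147730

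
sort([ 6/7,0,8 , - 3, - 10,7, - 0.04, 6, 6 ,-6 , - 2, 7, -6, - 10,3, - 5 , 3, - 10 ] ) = [ - 10,-10, - 10, - 6 , - 6, - 5, - 3, - 2, - 0.04,0,6/7,  3 , 3, 6,6,7 , 7,8 ] 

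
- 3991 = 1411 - 5402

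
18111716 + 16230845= 34342561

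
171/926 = 171/926 =0.18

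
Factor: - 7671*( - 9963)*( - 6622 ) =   -  506094117606 = - 2^1*3^6*7^1  *11^1*41^1*43^1*2557^1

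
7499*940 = 7049060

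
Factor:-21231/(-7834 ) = 2^( - 1)*3^2*7^1*337^1 * 3917^( - 1) 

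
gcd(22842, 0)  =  22842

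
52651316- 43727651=8923665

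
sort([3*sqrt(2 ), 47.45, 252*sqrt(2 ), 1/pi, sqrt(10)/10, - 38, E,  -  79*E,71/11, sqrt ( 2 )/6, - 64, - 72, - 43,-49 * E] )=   [-79*E, - 49*E, - 72, - 64, - 43, - 38, sqrt( 2 ) /6,sqrt( 10 )/10,  1/pi, E, 3 * sqrt(2),71/11,47.45,  252*sqrt( 2 ) ]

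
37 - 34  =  3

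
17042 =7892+9150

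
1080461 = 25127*43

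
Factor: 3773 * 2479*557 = 7^3* 11^1*37^1*67^1 * 557^1 = 5209769719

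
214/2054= 107/1027 = 0.10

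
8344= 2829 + 5515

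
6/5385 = 2/1795 = 0.00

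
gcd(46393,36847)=1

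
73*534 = 38982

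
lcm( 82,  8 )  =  328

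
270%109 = 52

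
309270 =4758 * 65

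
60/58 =30/29 = 1.03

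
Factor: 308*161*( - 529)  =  -26232052 = -2^2*7^2*11^1*23^3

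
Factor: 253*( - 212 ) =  - 2^2*11^1*23^1*53^1 = - 53636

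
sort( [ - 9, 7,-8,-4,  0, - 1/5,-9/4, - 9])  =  [ - 9 ,-9,-8, - 4, - 9/4,-1/5,  0,7]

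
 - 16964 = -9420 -7544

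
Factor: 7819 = 7^1*1117^1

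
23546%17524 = 6022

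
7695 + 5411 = 13106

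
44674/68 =656 + 33/34 = 656.97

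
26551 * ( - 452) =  - 12001052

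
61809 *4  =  247236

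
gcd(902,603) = 1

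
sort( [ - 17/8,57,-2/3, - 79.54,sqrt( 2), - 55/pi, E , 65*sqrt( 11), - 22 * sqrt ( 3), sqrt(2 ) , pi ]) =[ - 79.54, - 22*sqrt( 3 ) , - 55/pi, - 17/8, - 2/3 , sqrt( 2), sqrt( 2 ), E , pi,57,65*sqrt( 11 )]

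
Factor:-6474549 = - 3^1 * 2158183^1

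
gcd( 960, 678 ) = 6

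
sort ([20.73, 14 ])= [ 14,  20.73]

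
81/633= 27/211  =  0.13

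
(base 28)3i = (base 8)146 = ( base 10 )102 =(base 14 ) 74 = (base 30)3c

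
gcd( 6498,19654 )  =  2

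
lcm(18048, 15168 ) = 1425792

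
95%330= 95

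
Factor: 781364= 2^2*195341^1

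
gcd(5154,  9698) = 2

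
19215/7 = 2745 = 2745.00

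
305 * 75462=23015910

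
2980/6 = 496 + 2/3 = 496.67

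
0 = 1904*0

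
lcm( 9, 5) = 45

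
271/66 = 4 + 7/66 =4.11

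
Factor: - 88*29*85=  - 2^3*5^1*11^1 * 17^1*29^1 =- 216920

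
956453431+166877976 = 1123331407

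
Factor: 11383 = 11383^1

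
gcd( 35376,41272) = 5896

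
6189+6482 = 12671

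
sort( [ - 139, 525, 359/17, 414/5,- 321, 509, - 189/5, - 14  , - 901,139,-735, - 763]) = [ - 901, - 763,-735, - 321,- 139 , - 189/5, - 14, 359/17, 414/5,139, 509, 525] 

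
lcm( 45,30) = 90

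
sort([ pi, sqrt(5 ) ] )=[ sqrt(5), pi ] 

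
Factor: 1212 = 2^2*3^1*101^1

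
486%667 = 486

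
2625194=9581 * 274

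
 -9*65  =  -585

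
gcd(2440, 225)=5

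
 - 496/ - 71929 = 496/71929 =0.01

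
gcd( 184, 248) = 8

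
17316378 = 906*19113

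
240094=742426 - 502332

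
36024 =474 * 76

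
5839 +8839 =14678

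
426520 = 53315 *8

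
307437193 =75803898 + 231633295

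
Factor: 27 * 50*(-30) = - 2^2*3^4*5^3 =- 40500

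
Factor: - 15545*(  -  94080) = 1462473600 = 2^7 * 3^1*5^2*7^2*3109^1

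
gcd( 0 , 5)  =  5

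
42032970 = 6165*6818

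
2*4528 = 9056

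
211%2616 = 211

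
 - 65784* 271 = -17827464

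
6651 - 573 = 6078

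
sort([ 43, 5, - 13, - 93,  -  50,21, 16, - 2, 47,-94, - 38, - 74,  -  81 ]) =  [ - 94,-93, - 81, - 74,-50,  -  38,-13,  -  2, 5, 16,21, 43,  47 ] 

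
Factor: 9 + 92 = 101  =  101^1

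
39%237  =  39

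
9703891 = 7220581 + 2483310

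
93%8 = 5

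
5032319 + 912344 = 5944663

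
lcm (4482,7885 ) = 425790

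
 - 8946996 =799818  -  9746814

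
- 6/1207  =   - 1+1201/1207 =- 0.00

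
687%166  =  23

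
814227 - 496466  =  317761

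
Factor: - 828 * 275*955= - 217453500= - 2^2 * 3^2*  5^3*11^1 * 23^1* 191^1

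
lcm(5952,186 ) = 5952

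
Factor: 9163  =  7^2*11^1*17^1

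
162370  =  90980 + 71390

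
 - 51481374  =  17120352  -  68601726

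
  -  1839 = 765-2604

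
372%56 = 36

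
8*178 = 1424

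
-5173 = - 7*739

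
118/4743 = 118/4743 = 0.02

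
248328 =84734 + 163594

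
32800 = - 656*(-50 ) 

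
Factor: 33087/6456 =41/8 = 2^( - 3)*41^1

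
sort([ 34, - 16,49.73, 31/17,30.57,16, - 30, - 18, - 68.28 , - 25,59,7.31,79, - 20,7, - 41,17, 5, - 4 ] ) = [-68.28, - 41, - 30, - 25, - 20 , - 18,- 16, - 4,31/17, 5,7,7.31,16,17, 30.57,34, 49.73,59, 79 ] 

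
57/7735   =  57/7735 = 0.01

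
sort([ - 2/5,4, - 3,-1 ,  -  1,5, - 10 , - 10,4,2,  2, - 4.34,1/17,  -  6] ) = [ - 10, - 10 , - 6, - 4.34, - 3, - 1, - 1, - 2/5,1/17,2,2 , 4,4 , 5]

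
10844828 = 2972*3649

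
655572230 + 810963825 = 1466536055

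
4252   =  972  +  3280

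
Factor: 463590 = 2^1*3^3*5^1*17^1 * 101^1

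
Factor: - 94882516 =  - 2^2*23720629^1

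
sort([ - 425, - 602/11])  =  [-425, -602/11]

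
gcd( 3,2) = 1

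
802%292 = 218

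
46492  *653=30359276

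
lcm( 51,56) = 2856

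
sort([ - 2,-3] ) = [ - 3, - 2 ] 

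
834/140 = 5 + 67/70 =5.96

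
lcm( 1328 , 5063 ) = 81008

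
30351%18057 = 12294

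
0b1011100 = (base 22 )44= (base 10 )92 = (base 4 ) 1130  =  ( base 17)57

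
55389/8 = 55389/8 = 6923.62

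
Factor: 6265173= 3^1*37^1 * 56443^1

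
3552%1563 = 426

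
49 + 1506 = 1555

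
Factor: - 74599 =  - 7^1*10657^1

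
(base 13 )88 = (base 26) 48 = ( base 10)112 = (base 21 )57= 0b1110000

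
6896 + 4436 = 11332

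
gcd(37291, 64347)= 89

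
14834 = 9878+4956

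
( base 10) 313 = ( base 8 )471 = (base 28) b5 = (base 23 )DE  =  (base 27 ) BG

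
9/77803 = 9/77803 =0.00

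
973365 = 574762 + 398603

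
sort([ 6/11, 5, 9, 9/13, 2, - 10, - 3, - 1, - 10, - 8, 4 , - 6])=[ - 10, - 10, - 8, - 6, - 3, - 1, 6/11, 9/13,2, 4,5,9]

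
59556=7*8508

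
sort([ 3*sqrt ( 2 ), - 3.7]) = [ - 3.7, 3*sqrt( 2) ] 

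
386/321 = 386/321 = 1.20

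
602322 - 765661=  - 163339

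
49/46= 49/46 = 1.07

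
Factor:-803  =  -11^1*73^1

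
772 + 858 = 1630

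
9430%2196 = 646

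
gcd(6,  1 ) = 1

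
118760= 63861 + 54899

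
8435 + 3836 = 12271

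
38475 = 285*135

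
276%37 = 17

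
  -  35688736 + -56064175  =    -  91752911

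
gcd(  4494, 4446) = 6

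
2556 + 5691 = 8247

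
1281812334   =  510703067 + 771109267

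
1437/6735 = 479/2245 = 0.21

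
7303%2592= 2119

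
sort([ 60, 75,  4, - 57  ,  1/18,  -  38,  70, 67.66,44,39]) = [ - 57,  -  38,1/18, 4, 39, 44  ,  60,67.66,70, 75 ]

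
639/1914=213/638 = 0.33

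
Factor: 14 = 2^1*7^1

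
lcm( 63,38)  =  2394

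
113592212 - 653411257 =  - 539819045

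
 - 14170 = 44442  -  58612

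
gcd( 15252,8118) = 246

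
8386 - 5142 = 3244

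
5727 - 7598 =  - 1871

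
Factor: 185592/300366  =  76/123 =2^2*3^( - 1)*19^1 * 41^( - 1) 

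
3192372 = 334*9558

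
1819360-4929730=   -3110370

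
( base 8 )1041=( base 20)175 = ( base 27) k5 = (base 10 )545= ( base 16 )221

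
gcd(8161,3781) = 1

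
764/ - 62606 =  - 382/31303 = - 0.01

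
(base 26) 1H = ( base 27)1g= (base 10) 43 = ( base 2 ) 101011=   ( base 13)34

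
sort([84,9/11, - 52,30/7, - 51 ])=[ - 52,- 51, 9/11, 30/7, 84 ] 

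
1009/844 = 1 + 165/844 = 1.20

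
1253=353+900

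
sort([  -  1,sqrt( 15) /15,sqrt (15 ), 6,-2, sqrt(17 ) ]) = [ - 2 ,-1,  sqrt( 15)/15, sqrt( 15),sqrt( 17 ),6]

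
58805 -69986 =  - 11181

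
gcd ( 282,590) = 2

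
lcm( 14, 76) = 532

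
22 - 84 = -62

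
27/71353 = 27/71353 = 0.00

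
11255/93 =121 + 2/93=121.02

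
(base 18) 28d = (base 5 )11210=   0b1100100101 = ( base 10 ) 805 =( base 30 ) QP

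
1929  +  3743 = 5672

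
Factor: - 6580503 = -3^2*227^1*3221^1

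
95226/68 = 1400 + 13/34  =  1400.38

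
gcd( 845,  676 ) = 169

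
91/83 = 1 + 8/83 = 1.10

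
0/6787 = 0 = 0.00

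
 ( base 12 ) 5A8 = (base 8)1520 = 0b1101010000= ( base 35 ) O8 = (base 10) 848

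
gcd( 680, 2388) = 4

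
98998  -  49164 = 49834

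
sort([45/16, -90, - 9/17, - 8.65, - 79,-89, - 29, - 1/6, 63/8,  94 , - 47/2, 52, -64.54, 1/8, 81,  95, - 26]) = [  -  90, - 89 , - 79,-64.54, - 29, - 26, - 47/2,  -  8.65,-9/17, - 1/6,  1/8, 45/16, 63/8 , 52, 81, 94, 95]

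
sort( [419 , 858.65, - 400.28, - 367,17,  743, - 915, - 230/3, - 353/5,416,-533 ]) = [ - 915, - 533, - 400.28, - 367, - 230/3, - 353/5,17, 416, 419,743,858.65]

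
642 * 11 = 7062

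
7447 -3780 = 3667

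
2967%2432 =535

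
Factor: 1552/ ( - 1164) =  - 2^2*3^(- 1) = - 4/3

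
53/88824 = 53/88824 = 0.00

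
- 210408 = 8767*( - 24 )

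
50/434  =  25/217 = 0.12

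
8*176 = 1408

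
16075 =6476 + 9599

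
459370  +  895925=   1355295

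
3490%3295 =195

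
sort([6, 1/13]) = [ 1/13 , 6] 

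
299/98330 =299/98330 = 0.00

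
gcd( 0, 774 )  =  774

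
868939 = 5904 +863035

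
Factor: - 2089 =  - 2089^1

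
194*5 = 970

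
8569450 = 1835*4670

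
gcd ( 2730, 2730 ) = 2730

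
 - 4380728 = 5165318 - 9546046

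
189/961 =189/961 = 0.20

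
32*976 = 31232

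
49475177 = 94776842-45301665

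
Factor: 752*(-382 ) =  - 287264 = - 2^5* 47^1*191^1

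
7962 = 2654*3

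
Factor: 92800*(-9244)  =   - 2^9*5^2*29^1*  2311^1=-857843200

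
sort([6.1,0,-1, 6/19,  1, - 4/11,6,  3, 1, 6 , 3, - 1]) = [-1, -1, - 4/11,0,6/19, 1,1,3,3,  6,6, 6.1]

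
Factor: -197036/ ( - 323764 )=227^1*373^( - 1) = 227/373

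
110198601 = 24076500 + 86122101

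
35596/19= 35596/19 = 1873.47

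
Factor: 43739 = 191^1*229^1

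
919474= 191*4814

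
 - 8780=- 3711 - 5069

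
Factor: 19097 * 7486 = 142960142 = 2^1*13^2 * 19^1 * 113^1* 197^1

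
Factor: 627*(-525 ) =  - 329175 = -3^2*  5^2*7^1 * 11^1*19^1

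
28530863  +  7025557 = 35556420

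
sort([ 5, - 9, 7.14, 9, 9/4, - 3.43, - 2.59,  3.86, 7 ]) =[ - 9, - 3.43,-2.59, 9/4,3.86, 5, 7,7.14, 9]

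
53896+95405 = 149301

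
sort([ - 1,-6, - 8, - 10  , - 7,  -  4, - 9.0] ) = [ - 10, - 9.0,  -  8,-7, - 6,-4,-1]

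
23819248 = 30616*778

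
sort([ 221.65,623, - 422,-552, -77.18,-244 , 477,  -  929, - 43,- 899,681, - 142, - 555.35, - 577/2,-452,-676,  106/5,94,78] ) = [ -929, - 899  , - 676,  -  555.35, - 552 , - 452,-422 ,-577/2, - 244, - 142,-77.18 , - 43,106/5,78, 94,221.65,477,623, 681 ] 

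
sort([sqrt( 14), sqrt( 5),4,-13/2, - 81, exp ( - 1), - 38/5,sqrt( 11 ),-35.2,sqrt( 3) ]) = [ - 81,- 35.2, - 38/5, - 13/2,exp( - 1),sqrt ( 3 ), sqrt( 5),sqrt(11), sqrt ( 14),4]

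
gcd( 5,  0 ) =5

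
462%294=168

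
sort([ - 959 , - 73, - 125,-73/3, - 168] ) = [ - 959, -168,- 125,  -  73, - 73/3]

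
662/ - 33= - 662/33 = - 20.06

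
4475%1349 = 428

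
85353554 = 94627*902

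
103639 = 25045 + 78594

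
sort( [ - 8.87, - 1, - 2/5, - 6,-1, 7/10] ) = [ - 8.87, - 6, - 1, - 1, - 2/5  ,  7/10]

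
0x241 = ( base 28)kh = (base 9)711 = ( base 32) i1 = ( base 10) 577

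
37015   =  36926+89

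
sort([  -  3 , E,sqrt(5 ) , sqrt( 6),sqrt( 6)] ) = [ - 3, sqrt( 5), sqrt( 6),sqrt(6),E]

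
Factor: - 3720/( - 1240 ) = 3^1  =  3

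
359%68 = 19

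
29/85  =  29/85 = 0.34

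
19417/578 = 33 + 343/578 = 33.59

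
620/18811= 620/18811 = 0.03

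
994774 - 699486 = 295288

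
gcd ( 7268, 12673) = 23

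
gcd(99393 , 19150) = 1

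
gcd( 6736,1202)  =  2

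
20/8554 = 10/4277= 0.00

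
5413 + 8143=13556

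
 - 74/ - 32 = 37/16  =  2.31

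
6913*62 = 428606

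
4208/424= 9 + 49/53  =  9.92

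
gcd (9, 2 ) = 1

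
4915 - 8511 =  - 3596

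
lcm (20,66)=660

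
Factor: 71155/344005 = 133/643 = 7^1 * 19^1 * 643^( - 1)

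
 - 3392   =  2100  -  5492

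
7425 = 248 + 7177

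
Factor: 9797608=2^3*1224701^1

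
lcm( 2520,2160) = 15120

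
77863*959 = 74670617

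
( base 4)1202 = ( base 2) 1100010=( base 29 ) 3B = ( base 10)98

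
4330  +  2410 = 6740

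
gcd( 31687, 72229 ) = 1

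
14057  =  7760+6297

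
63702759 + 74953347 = 138656106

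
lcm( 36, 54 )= 108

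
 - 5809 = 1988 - 7797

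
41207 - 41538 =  - 331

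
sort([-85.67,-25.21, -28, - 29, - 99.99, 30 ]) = [- 99.99,-85.67, - 29, - 28,- 25.21, 30]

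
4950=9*550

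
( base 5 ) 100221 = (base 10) 3186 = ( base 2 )110001110010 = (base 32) 33I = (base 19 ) 8FD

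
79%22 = 13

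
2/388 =1/194  =  0.01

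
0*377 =0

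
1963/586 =1963/586 = 3.35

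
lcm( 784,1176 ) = 2352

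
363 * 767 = 278421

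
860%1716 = 860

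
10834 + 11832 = 22666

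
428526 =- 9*( - 47614 ) 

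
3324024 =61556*54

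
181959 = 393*463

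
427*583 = 248941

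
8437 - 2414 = 6023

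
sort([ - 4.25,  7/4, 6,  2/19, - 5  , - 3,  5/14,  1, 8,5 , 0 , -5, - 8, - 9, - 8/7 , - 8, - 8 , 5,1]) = [ - 9, - 8 ,-8, - 8,-5 , - 5, - 4.25  , - 3, - 8/7,0 , 2/19,5/14 , 1, 1,7/4 , 5,5,6 , 8 ] 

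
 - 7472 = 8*( - 934 ) 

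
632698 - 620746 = 11952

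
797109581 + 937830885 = 1734940466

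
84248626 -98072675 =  - 13824049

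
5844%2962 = 2882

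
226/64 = 113/32 = 3.53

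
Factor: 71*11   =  11^1*71^1 = 781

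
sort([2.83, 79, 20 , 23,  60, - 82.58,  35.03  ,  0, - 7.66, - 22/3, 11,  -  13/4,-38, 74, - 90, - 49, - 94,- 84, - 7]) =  [ - 94, - 90, -84, - 82.58,-49, - 38, - 7.66,-22/3, - 7,  -  13/4, 0, 2.83,  11,20,23,35.03, 60, 74, 79]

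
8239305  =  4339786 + 3899519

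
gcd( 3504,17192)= 8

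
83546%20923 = 20777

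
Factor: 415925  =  5^2 * 127^1*131^1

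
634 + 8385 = 9019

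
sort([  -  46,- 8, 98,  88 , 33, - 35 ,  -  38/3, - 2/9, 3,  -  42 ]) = [ - 46, - 42,- 35, - 38/3, - 8, - 2/9, 3, 33 , 88, 98]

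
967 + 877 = 1844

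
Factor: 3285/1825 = 9/5 = 3^2*5^ ( - 1)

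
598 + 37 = 635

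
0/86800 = 0  =  0.00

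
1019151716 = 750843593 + 268308123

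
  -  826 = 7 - 833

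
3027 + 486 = 3513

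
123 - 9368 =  -9245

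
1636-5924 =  - 4288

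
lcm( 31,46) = 1426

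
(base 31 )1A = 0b101001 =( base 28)1D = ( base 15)2b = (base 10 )41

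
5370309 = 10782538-5412229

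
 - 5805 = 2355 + -8160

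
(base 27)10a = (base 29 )PE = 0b1011100011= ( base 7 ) 2104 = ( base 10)739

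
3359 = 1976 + 1383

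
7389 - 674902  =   -667513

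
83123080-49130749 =33992331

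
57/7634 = 57/7634= 0.01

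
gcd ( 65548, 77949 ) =1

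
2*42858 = 85716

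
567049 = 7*81007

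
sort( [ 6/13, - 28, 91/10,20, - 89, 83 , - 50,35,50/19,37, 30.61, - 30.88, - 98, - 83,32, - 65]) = [ - 98, - 89, - 83,-65, - 50, - 30.88, - 28, 6/13, 50/19,91/10, 20, 30.61, 32, 35, 37, 83] 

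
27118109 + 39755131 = 66873240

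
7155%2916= 1323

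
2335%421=230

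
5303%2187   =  929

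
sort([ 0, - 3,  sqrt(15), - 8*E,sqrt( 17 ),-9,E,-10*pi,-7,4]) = [ - 10*pi,-8*E,-9,  -  7 , - 3, 0,E,sqrt( 15), 4, sqrt( 17)]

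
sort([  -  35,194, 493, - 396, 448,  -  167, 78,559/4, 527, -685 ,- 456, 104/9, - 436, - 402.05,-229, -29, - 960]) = [-960,-685, - 456,  -  436,-402.05,-396, - 229,-167,-35, - 29,  104/9, 78, 559/4 , 194,448,493, 527 ]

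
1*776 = 776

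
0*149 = 0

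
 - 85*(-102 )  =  8670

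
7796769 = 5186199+2610570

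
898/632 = 449/316 = 1.42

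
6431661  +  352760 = 6784421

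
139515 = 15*9301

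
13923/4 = 3480 + 3/4 =3480.75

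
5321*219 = 1165299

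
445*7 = 3115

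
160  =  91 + 69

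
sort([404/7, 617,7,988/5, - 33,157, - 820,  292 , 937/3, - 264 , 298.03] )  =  [ - 820,-264, - 33,  7,404/7, 157, 988/5, 292,298.03,937/3,  617]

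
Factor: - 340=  - 2^2*5^1*17^1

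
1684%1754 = 1684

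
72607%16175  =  7907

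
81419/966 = 81419/966 = 84.28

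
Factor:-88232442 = -2^1*3^1* 29^1  *  47^1*10789^1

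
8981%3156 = 2669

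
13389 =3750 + 9639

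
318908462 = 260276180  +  58632282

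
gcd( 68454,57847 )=1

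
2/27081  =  2/27081 = 0.00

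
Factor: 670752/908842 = 335376/454421   =  2^4*3^2* 11^( - 1 )*17^1*109^( - 1)*137^1 * 379^(-1 ) 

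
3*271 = 813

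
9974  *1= 9974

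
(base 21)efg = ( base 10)6505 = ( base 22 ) D9F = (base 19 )I07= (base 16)1969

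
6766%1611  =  322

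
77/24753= 77/24753 = 0.00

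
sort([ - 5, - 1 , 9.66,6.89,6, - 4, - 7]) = [  -  7, - 5,- 4, - 1,6, 6.89, 9.66] 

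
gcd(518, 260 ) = 2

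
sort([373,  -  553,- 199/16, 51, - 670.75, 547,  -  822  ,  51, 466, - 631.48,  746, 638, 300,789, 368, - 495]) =[ - 822,  -  670.75,-631.48 , - 553, - 495,  -  199/16 , 51 , 51, 300,368,373, 466, 547, 638,746,  789 ]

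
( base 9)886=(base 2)1011010110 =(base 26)11O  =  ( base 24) 166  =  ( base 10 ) 726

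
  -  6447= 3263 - 9710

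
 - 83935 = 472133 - 556068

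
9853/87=113 + 22/87= 113.25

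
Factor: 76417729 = 677^1*112877^1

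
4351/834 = 5 + 181/834 = 5.22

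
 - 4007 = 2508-6515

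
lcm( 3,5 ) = 15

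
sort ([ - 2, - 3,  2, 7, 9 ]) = [-3, - 2, 2, 7, 9 ] 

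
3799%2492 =1307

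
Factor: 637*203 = 129311 = 7^3* 13^1 *29^1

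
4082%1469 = 1144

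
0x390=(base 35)Q2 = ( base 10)912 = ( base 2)1110010000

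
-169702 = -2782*61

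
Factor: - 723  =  -3^1*241^1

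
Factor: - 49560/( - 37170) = 2^2*3^( - 1 ) = 4/3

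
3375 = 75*45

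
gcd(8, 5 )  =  1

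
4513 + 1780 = 6293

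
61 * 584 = 35624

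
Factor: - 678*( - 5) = 3390=2^1 * 3^1* 5^1*113^1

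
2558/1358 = 1279/679 = 1.88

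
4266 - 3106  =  1160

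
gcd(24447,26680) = 29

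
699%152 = 91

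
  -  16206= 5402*( - 3 )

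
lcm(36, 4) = 36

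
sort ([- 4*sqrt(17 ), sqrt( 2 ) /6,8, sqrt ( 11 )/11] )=[ - 4*sqrt( 17 ),  sqrt( 2) /6, sqrt( 11)/11,8]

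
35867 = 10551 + 25316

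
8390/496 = 16 +227/248 = 16.92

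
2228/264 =557/66 =8.44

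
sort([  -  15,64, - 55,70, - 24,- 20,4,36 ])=[ - 55, - 24, - 20, - 15,4,36,64,70 ]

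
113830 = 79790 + 34040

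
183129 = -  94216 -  - 277345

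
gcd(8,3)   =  1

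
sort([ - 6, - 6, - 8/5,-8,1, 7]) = [ - 8,-6,  -  6,  -  8/5,1,7 ]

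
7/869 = 7/869 = 0.01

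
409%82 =81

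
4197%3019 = 1178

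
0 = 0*(  -  847)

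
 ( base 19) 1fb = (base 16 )291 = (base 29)MJ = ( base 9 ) 810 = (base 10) 657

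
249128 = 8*31141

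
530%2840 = 530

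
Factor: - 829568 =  - 2^7*6481^1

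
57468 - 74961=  - 17493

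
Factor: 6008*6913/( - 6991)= - 41533304/6991 = - 2^3*31^1*223^1*751^1 * 6991^( - 1)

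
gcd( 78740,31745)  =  5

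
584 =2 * 292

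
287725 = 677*425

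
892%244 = 160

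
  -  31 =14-45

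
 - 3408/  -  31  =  3408/31 = 109.94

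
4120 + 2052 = 6172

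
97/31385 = 97/31385  =  0.00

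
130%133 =130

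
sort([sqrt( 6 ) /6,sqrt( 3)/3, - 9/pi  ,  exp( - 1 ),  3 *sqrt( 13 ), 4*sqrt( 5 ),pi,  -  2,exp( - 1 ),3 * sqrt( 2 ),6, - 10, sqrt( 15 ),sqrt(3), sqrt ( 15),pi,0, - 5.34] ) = [ - 10, - 5.34, - 9/pi,-2,0, exp(-1), exp( - 1), sqrt( 6)/6,sqrt(3)/3, sqrt(3),pi,  pi,sqrt( 15 ),sqrt( 15),3 *sqrt( 2), 6 , 4*sqrt( 5 ) , 3*sqrt(13 ) ]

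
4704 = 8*588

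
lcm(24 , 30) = 120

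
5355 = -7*( - 765)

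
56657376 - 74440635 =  - 17783259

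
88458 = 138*641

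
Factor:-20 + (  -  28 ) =-48 = - 2^4*3^1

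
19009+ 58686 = 77695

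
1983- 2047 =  - 64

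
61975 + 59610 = 121585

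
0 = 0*6686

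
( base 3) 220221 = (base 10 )673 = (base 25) 11n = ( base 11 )562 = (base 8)1241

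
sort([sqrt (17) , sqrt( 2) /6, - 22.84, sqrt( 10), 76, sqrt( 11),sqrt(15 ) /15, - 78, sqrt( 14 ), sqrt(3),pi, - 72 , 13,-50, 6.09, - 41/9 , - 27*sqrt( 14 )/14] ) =[ - 78,-72,-50,-22.84,-27 * sqrt ( 14)/14,-41/9,sqrt( 2)/6, sqrt( 15 ) /15,  sqrt( 3),pi, sqrt( 10 ), sqrt( 11 ), sqrt(14), sqrt(17),6.09,13, 76]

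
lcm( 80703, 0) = 0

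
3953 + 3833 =7786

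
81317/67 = 1213 + 46/67  =  1213.69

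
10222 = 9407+815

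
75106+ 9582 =84688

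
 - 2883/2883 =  -1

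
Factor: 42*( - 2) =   -  2^2*3^1*7^1 =- 84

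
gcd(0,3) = 3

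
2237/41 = 54  +  23/41=54.56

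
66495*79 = 5253105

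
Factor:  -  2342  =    -  2^1 * 1171^1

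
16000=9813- - 6187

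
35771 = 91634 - 55863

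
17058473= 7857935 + 9200538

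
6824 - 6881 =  - 57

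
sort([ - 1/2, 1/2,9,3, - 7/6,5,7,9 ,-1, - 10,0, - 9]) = [ - 10, - 9, - 7/6,  -  1, - 1/2, 0,1/2,3,  5,7, 9,9]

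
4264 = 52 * 82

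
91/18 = 91/18 = 5.06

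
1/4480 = 1/4480 = 0.00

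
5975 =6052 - 77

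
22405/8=2800 + 5/8 = 2800.62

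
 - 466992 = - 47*9936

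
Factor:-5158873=  -  37^1*139429^1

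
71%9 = 8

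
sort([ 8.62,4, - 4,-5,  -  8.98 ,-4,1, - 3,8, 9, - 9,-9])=[ - 9,-9, - 8.98, - 5,-4, - 4,-3,1, 4,8,8.62,9]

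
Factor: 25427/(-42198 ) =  -47/78 = - 2^(-1 )*3^(-1 )*13^ ( - 1 )*47^1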